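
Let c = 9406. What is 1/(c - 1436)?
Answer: 1/7970 ≈ 0.00012547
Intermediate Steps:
1/(c - 1436) = 1/(9406 - 1436) = 1/7970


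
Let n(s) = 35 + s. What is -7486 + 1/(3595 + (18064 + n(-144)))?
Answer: -161323299/21550 ≈ -7486.0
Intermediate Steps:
-7486 + 1/(3595 + (18064 + n(-144))) = -7486 + 1/(3595 + (18064 + (35 - 144))) = -7486 + 1/(3595 + (18064 - 109)) = -7486 + 1/(3595 + 17955) = -7486 + 1/21550 = -161323299/21550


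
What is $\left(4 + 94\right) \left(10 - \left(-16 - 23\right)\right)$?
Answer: $4802$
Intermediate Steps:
$\left(4 + 94\right) \left(10 - \left(-16 - 23\right)\right) = 98 \left(10 - \left(-16 - 23\right)\right) = 98 \left(10 - -39\right) = 98 \left(10 + 39\right) = 98 \cdot 49 = 4802$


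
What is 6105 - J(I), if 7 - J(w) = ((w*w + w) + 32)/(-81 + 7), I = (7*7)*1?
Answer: 224385/37 ≈ 6064.5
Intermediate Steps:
I = 49 (I = 49*1 = 49)
J(w) = 275/37 + w/74 + w²/74 (J(w) = 7 - ((w*w + w) + 32)/(-81 + 7) = 7 - ((w² + w) + 32)/(-74) = 7 - ((w + w²) + 32)*(-1)/74 = 7 - (32 + w + w²)*(-1)/74 = 7 - (-16/37 - w/74 - w²/74) = 7 + (16/37 + w/74 + w²/74) = 275/37 + w/74 + w²/74)
6105 - J(I) = 6105 - (275/37 + (1/74)*49 + (1/74)*49²) = 6105 - (275/37 + 49/74 + (1/74)*2401) = 6105 - (275/37 + 49/74 + 2401/74) = 6105 - 1*1500/37 = 6105 - 1500/37 = 224385/37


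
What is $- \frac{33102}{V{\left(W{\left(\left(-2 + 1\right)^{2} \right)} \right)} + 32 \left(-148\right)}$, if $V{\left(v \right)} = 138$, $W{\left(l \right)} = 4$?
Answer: $\frac{16551}{2299} \approx 7.1992$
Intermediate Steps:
$- \frac{33102}{V{\left(W{\left(\left(-2 + 1\right)^{2} \right)} \right)} + 32 \left(-148\right)} = - \frac{33102}{138 + 32 \left(-148\right)} = - \frac{33102}{138 - 4736} = - \frac{33102}{-4598} = \left(-33102\right) \left(- \frac{1}{4598}\right) = \frac{16551}{2299}$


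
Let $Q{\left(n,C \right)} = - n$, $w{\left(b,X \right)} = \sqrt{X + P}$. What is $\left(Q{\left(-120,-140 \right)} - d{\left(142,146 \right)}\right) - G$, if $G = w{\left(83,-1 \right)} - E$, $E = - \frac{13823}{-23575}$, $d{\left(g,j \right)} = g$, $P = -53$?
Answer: $- \frac{21949}{1025} - 3 i \sqrt{6} \approx -21.414 - 7.3485 i$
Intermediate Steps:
$w{\left(b,X \right)} = \sqrt{-53 + X}$ ($w{\left(b,X \right)} = \sqrt{X - 53} = \sqrt{-53 + X}$)
$E = \frac{601}{1025}$ ($E = \left(-13823\right) \left(- \frac{1}{23575}\right) = \frac{601}{1025} \approx 0.58634$)
$G = - \frac{601}{1025} + 3 i \sqrt{6}$ ($G = \sqrt{-53 - 1} - \frac{601}{1025} = \sqrt{-54} - \frac{601}{1025} = 3 i \sqrt{6} - \frac{601}{1025} = - \frac{601}{1025} + 3 i \sqrt{6} \approx -0.58634 + 7.3485 i$)
$\left(Q{\left(-120,-140 \right)} - d{\left(142,146 \right)}\right) - G = \left(\left(-1\right) \left(-120\right) - 142\right) - \left(- \frac{601}{1025} + 3 i \sqrt{6}\right) = \left(120 - 142\right) + \left(\frac{601}{1025} - 3 i \sqrt{6}\right) = -22 + \left(\frac{601}{1025} - 3 i \sqrt{6}\right) = - \frac{21949}{1025} - 3 i \sqrt{6}$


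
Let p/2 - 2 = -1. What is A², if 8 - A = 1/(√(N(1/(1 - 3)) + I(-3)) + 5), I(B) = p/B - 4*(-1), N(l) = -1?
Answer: (529 + √21)²/4624 ≈ 61.572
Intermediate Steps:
p = 2 (p = 4 + 2*(-1) = 4 - 2 = 2)
I(B) = 4 + 2/B (I(B) = 2/B - 4*(-1) = 2/B + 4 = 4 + 2/B)
A = 8 - 1/(5 + √21/3) (A = 8 - 1/(√(-1 + (4 + 2/(-3))) + 5) = 8 - 1/(√(-1 + (4 + 2*(-⅓))) + 5) = 8 - 1/(√(-1 + (4 - ⅔)) + 5) = 8 - 1/(√(-1 + 10/3) + 5) = 8 - 1/(√(7/3) + 5) = 8 - 1/(√21/3 + 5) = 8 - 1/(5 + √21/3) ≈ 7.8468)
A² = (529/68 + √21/68)²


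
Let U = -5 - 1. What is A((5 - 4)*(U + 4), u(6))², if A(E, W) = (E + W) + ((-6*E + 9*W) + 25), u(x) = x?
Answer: 9025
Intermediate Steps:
U = -6
A(E, W) = 25 - 5*E + 10*W (A(E, W) = (E + W) + (25 - 6*E + 9*W) = 25 - 5*E + 10*W)
A((5 - 4)*(U + 4), u(6))² = (25 - 5*(5 - 4)*(-6 + 4) + 10*6)² = (25 - 5*(-2) + 60)² = (25 + 10 + 60)² = 95² = 9025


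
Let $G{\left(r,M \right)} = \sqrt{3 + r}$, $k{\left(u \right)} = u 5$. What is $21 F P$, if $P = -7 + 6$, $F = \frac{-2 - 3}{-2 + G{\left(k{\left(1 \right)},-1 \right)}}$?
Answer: $\frac{105}{2} + \frac{105 \sqrt{2}}{2} \approx 126.75$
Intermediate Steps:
$k{\left(u \right)} = 5 u$
$F = - \frac{5}{-2 + 2 \sqrt{2}}$ ($F = \frac{-2 - 3}{-2 + \sqrt{3 + 5 \cdot 1}} = - \frac{5}{-2 + \sqrt{3 + 5}} = - \frac{5}{-2 + \sqrt{8}} = - \frac{5}{-2 + 2 \sqrt{2}} \approx -6.0355$)
$P = -1$
$21 F P = 21 \left(- \frac{5}{2} - \frac{5 \sqrt{2}}{2}\right) \left(-1\right) = \left(- \frac{105}{2} - \frac{105 \sqrt{2}}{2}\right) \left(-1\right) = \frac{105}{2} + \frac{105 \sqrt{2}}{2}$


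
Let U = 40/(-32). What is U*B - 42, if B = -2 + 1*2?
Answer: -42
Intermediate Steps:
B = 0 (B = -2 + 2 = 0)
U = -5/4 (U = 40*(-1/32) = -5/4 ≈ -1.2500)
U*B - 42 = -5/4*0 - 42 = 0 - 42 = -42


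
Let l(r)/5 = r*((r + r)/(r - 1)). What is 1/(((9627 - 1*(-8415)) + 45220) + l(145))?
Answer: 72/4659989 ≈ 1.5451e-5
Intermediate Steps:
l(r) = 10*r**2/(-1 + r) (l(r) = 5*(r*((r + r)/(r - 1))) = 5*(r*((2*r)/(-1 + r))) = 5*(r*(2*r/(-1 + r))) = 5*(2*r**2/(-1 + r)) = 10*r**2/(-1 + r))
1/(((9627 - 1*(-8415)) + 45220) + l(145)) = 1/(((9627 - 1*(-8415)) + 45220) + 10*145**2/(-1 + 145)) = 1/(((9627 + 8415) + 45220) + 10*21025/144) = 1/((18042 + 45220) + 10*21025*(1/144)) = 1/(63262 + 105125/72) = 1/(4659989/72) = 72/4659989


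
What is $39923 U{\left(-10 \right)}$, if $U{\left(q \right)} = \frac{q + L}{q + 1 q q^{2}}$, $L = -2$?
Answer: $\frac{239538}{505} \approx 474.33$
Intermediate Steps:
$U{\left(q \right)} = \frac{-2 + q}{q + q^{3}}$ ($U{\left(q \right)} = \frac{q - 2}{q + 1 q q^{2}} = \frac{-2 + q}{q + q q^{2}} = \frac{-2 + q}{q + q^{3}}$)
$39923 U{\left(-10 \right)} = 39923 \frac{-2 - 10}{-10 + \left(-10\right)^{3}} = 39923 \frac{1}{-10 - 1000} \left(-12\right) = 39923 \frac{1}{-1010} \left(-12\right) = 39923 \left(\left(- \frac{1}{1010}\right) \left(-12\right)\right) = 39923 \cdot \frac{6}{505} = \frac{239538}{505}$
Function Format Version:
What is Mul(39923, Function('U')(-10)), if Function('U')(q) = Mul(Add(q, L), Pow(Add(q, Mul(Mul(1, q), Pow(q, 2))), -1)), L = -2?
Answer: Rational(239538, 505) ≈ 474.33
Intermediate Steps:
Function('U')(q) = Mul(Pow(Add(q, Pow(q, 3)), -1), Add(-2, q)) (Function('U')(q) = Mul(Add(q, -2), Pow(Add(q, Mul(Mul(1, q), Pow(q, 2))), -1)) = Mul(Add(-2, q), Pow(Add(q, Mul(q, Pow(q, 2))), -1)) = Mul(Add(-2, q), Pow(Add(q, Pow(q, 3)), -1)) = Mul(Pow(Add(q, Pow(q, 3)), -1), Add(-2, q)))
Mul(39923, Function('U')(-10)) = Mul(39923, Mul(Pow(Add(-10, Pow(-10, 3)), -1), Add(-2, -10))) = Mul(39923, Mul(Pow(Add(-10, -1000), -1), -12)) = Mul(39923, Mul(Pow(-1010, -1), -12)) = Mul(39923, Mul(Rational(-1, 1010), -12)) = Mul(39923, Rational(6, 505)) = Rational(239538, 505)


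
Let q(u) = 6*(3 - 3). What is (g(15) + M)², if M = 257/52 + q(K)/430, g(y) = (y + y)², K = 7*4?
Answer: 2214361249/2704 ≈ 8.1892e+5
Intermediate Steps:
K = 28
g(y) = 4*y² (g(y) = (2*y)² = 4*y²)
q(u) = 0 (q(u) = 6*0 = 0)
M = 257/52 (M = 257/52 + 0/430 = 257*(1/52) + 0*(1/430) = 257/52 + 0 = 257/52 ≈ 4.9423)
(g(15) + M)² = (4*15² + 257/52)² = (4*225 + 257/52)² = (900 + 257/52)² = (47057/52)² = 2214361249/2704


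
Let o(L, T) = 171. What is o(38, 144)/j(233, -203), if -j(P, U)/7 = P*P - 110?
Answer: -171/379253 ≈ -0.00045089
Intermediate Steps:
j(P, U) = 770 - 7*P² (j(P, U) = -7*(P*P - 110) = -7*(P² - 110) = -7*(-110 + P²) = 770 - 7*P²)
o(38, 144)/j(233, -203) = 171/(770 - 7*233²) = 171/(770 - 7*54289) = 171/(770 - 380023) = 171/(-379253) = 171*(-1/379253) = -171/379253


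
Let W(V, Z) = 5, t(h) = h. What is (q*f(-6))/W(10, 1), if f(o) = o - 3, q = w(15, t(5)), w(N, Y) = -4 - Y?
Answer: 81/5 ≈ 16.200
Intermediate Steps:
q = -9 (q = -4 - 1*5 = -4 - 5 = -9)
f(o) = -3 + o
(q*f(-6))/W(10, 1) = -9*(-3 - 6)/5 = -9*(-9)*(1/5) = 81*(1/5) = 81/5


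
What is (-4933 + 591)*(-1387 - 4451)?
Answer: 25348596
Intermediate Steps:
(-4933 + 591)*(-1387 - 4451) = -4342*(-5838) = 25348596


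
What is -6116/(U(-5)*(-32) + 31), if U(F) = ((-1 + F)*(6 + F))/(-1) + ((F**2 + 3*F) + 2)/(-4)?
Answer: 6116/65 ≈ 94.092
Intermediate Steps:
U(F) = -1/2 - 3*F/4 - F**2/4 - (-1 + F)*(6 + F) (U(F) = ((-1 + F)*(6 + F))*(-1) + (2 + F**2 + 3*F)*(-1/4) = -(-1 + F)*(6 + F) + (-1/2 - 3*F/4 - F**2/4) = -1/2 - 3*F/4 - F**2/4 - (-1 + F)*(6 + F))
-6116/(U(-5)*(-32) + 31) = -6116/((11/2 - 23/4*(-5) - 5/4*(-5)**2)*(-32) + 31) = -6116/((11/2 + 115/4 - 5/4*25)*(-32) + 31) = -6116/((11/2 + 115/4 - 125/4)*(-32) + 31) = -6116/(3*(-32) + 31) = -6116/(-96 + 31) = -6116/(-65) = -6116*(-1/65) = 6116/65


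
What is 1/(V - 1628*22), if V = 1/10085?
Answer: -10085/361204359 ≈ -2.7920e-5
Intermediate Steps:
V = 1/10085 ≈ 9.9157e-5
1/(V - 1628*22) = 1/(1/10085 - 1628*22) = 1/(1/10085 - 35816) = 1/(-361204359/10085) = -10085/361204359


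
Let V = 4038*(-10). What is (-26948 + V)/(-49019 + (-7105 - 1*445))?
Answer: 67328/56569 ≈ 1.1902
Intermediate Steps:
V = -40380
(-26948 + V)/(-49019 + (-7105 - 1*445)) = (-26948 - 40380)/(-49019 + (-7105 - 1*445)) = -67328/(-49019 + (-7105 - 445)) = -67328/(-49019 - 7550) = -67328/(-56569) = -67328*(-1/56569) = 67328/56569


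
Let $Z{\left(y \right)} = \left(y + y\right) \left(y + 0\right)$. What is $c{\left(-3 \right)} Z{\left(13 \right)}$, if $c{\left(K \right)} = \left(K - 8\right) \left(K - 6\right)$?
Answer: $33462$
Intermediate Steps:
$Z{\left(y \right)} = 2 y^{2}$ ($Z{\left(y \right)} = 2 y y = 2 y^{2}$)
$c{\left(K \right)} = \left(-8 + K\right) \left(-6 + K\right)$
$c{\left(-3 \right)} Z{\left(13 \right)} = \left(48 + \left(-3\right)^{2} - -42\right) 2 \cdot 13^{2} = \left(48 + 9 + 42\right) 2 \cdot 169 = 99 \cdot 338 = 33462$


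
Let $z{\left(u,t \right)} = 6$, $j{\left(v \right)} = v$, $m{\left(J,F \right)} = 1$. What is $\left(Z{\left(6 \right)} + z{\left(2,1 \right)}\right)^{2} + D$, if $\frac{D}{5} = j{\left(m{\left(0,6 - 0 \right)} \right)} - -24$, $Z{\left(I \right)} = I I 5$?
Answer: $34721$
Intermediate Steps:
$Z{\left(I \right)} = 5 I^{2}$ ($Z{\left(I \right)} = I^{2} \cdot 5 = 5 I^{2}$)
$D = 125$ ($D = 5 \left(1 - -24\right) = 5 \left(1 + 24\right) = 5 \cdot 25 = 125$)
$\left(Z{\left(6 \right)} + z{\left(2,1 \right)}\right)^{2} + D = \left(5 \cdot 6^{2} + 6\right)^{2} + 125 = \left(5 \cdot 36 + 6\right)^{2} + 125 = \left(180 + 6\right)^{2} + 125 = 186^{2} + 125 = 34596 + 125 = 34721$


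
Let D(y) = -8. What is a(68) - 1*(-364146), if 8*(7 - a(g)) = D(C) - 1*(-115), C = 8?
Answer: 2913117/8 ≈ 3.6414e+5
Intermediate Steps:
a(g) = -51/8 (a(g) = 7 - (-8 - 1*(-115))/8 = 7 - (-8 + 115)/8 = 7 - ⅛*107 = 7 - 107/8 = -51/8)
a(68) - 1*(-364146) = -51/8 - 1*(-364146) = -51/8 + 364146 = 2913117/8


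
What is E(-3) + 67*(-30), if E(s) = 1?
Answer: -2009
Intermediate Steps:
E(-3) + 67*(-30) = 1 + 67*(-30) = 1 - 2010 = -2009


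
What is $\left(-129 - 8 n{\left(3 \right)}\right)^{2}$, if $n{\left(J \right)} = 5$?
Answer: $28561$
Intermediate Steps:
$\left(-129 - 8 n{\left(3 \right)}\right)^{2} = \left(-129 - 40\right)^{2} = \left(-169\right)^{2} = 28561$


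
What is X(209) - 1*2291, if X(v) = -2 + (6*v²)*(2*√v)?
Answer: -2293 + 524172*√209 ≈ 7.5756e+6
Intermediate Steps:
X(v) = -2 + 12*v^(5/2)
X(209) - 1*2291 = (-2 + 12*209^(5/2)) - 1*2291 = (-2 + 12*(43681*√209)) - 2291 = (-2 + 524172*√209) - 2291 = -2293 + 524172*√209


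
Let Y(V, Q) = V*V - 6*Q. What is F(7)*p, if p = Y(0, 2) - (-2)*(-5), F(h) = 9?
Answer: -198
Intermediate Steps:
Y(V, Q) = V² - 6*Q
p = -22 (p = (0² - 6*2) - (-2)*(-5) = (0 - 12) - 1*10 = -12 - 10 = -22)
F(7)*p = 9*(-22) = -198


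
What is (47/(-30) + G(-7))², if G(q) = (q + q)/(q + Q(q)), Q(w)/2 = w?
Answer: 81/100 ≈ 0.81000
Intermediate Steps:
Q(w) = 2*w
G(q) = ⅔ (G(q) = (q + q)/(q + 2*q) = (2*q)/((3*q)) = (2*q)*(1/(3*q)) = ⅔)
(47/(-30) + G(-7))² = (47/(-30) + ⅔)² = (47*(-1/30) + ⅔)² = (-47/30 + ⅔)² = (-9/10)² = 81/100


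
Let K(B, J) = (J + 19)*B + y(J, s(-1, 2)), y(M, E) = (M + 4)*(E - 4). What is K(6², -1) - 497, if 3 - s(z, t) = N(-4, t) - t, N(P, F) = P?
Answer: 166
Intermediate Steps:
s(z, t) = 7 + t (s(z, t) = 3 - (-4 - t) = 3 + (4 + t) = 7 + t)
y(M, E) = (-4 + E)*(4 + M) (y(M, E) = (4 + M)*(-4 + E) = (-4 + E)*(4 + M))
K(B, J) = 20 + 5*J + B*(19 + J) (K(B, J) = (J + 19)*B + (-16 - 4*J + 4*(7 + 2) + (7 + 2)*J) = (19 + J)*B + (-16 - 4*J + 4*9 + 9*J) = B*(19 + J) + (-16 - 4*J + 36 + 9*J) = B*(19 + J) + (20 + 5*J) = 20 + 5*J + B*(19 + J))
K(6², -1) - 497 = (20 + 5*(-1) + 19*6² + 6²*(-1)) - 497 = (20 - 5 + 19*36 + 36*(-1)) - 497 = (20 - 5 + 684 - 36) - 497 = 663 - 497 = 166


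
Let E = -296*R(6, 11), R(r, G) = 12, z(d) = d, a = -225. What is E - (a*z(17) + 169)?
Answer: 104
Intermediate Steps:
E = -3552 (E = -296*12 = -3552)
E - (a*z(17) + 169) = -3552 - (-225*17 + 169) = -3552 - (-3825 + 169) = -3552 - 1*(-3656) = -3552 + 3656 = 104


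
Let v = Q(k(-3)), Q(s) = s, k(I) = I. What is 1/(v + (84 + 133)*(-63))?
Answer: -1/13674 ≈ -7.3132e-5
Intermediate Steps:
v = -3
1/(v + (84 + 133)*(-63)) = 1/(-3 + (84 + 133)*(-63)) = 1/(-3 + 217*(-63)) = 1/(-3 - 13671) = 1/(-13674) = -1/13674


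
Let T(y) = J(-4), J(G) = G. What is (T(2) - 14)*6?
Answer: -108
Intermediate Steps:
T(y) = -4
(T(2) - 14)*6 = (-4 - 14)*6 = -18*6 = -108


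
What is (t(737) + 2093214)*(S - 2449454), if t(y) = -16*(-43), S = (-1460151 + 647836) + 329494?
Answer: -6139896487050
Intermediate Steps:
S = -482821 (S = -812315 + 329494 = -482821)
t(y) = 688
(t(737) + 2093214)*(S - 2449454) = (688 + 2093214)*(-482821 - 2449454) = 2093902*(-2932275) = -6139896487050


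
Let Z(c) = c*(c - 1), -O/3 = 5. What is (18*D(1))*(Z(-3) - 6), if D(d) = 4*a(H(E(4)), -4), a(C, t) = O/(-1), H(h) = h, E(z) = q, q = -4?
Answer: 6480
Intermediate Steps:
O = -15 (O = -3*5 = -15)
E(z) = -4
a(C, t) = 15 (a(C, t) = -15/(-1) = -15*(-1) = 15)
D(d) = 60 (D(d) = 4*15 = 60)
Z(c) = c*(-1 + c)
(18*D(1))*(Z(-3) - 6) = (18*60)*(-3*(-1 - 3) - 6) = 1080*(-3*(-4) - 6) = 1080*(12 - 6) = 1080*6 = 6480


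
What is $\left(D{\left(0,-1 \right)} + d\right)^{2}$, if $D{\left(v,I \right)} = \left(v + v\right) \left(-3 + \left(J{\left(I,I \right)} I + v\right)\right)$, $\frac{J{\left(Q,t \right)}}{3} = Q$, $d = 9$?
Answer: $81$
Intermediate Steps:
$J{\left(Q,t \right)} = 3 Q$
$D{\left(v,I \right)} = 2 v \left(-3 + v + 3 I^{2}\right)$ ($D{\left(v,I \right)} = \left(v + v\right) \left(-3 + \left(3 I I + v\right)\right) = 2 v \left(-3 + \left(3 I^{2} + v\right)\right) = 2 v \left(-3 + \left(v + 3 I^{2}\right)\right) = 2 v \left(-3 + v + 3 I^{2}\right)$)
$\left(D{\left(0,-1 \right)} + d\right)^{2} = \left(2 \cdot 0 \left(-3 + 0 + 3 \left(-1\right)^{2}\right) + 9\right)^{2} = \left(2 \cdot 0 \left(-3 + 0 + 3 \cdot 1\right) + 9\right)^{2} = \left(2 \cdot 0 \left(-3 + 0 + 3\right) + 9\right)^{2} = \left(2 \cdot 0 \cdot 0 + 9\right)^{2} = \left(0 + 9\right)^{2} = 9^{2} = 81$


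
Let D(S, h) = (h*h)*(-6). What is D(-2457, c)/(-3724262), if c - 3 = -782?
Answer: 1820523/1862131 ≈ 0.97766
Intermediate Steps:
c = -779 (c = 3 - 782 = -779)
D(S, h) = -6*h**2 (D(S, h) = h**2*(-6) = -6*h**2)
D(-2457, c)/(-3724262) = -6*(-779)**2/(-3724262) = -6*606841*(-1/3724262) = -3641046*(-1/3724262) = 1820523/1862131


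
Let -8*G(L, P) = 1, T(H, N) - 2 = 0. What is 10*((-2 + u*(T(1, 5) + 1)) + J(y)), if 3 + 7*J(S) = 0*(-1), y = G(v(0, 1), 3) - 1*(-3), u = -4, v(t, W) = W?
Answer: -1010/7 ≈ -144.29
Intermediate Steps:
T(H, N) = 2 (T(H, N) = 2 + 0 = 2)
G(L, P) = -1/8 (G(L, P) = -1/8*1 = -1/8)
y = 23/8 (y = -1/8 - 1*(-3) = -1/8 + 3 = 23/8 ≈ 2.8750)
J(S) = -3/7 (J(S) = -3/7 + (0*(-1))/7 = -3/7 + (1/7)*0 = -3/7 + 0 = -3/7)
10*((-2 + u*(T(1, 5) + 1)) + J(y)) = 10*((-2 - 4*(2 + 1)) - 3/7) = 10*((-2 - 4*3) - 3/7) = 10*((-2 - 12) - 3/7) = 10*(-14 - 3/7) = 10*(-101/7) = -1010/7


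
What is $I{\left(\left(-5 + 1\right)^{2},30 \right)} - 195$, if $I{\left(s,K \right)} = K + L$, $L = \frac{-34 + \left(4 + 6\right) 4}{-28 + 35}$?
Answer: $- \frac{1149}{7} \approx -164.14$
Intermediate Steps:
$L = \frac{6}{7}$ ($L = \frac{-34 + 10 \cdot 4}{7} = \left(-34 + 40\right) \frac{1}{7} = 6 \cdot \frac{1}{7} = \frac{6}{7} \approx 0.85714$)
$I{\left(s,K \right)} = \frac{6}{7} + K$ ($I{\left(s,K \right)} = K + \frac{6}{7} = \frac{6}{7} + K$)
$I{\left(\left(-5 + 1\right)^{2},30 \right)} - 195 = \left(\frac{6}{7} + 30\right) - 195 = \frac{216}{7} - 195 = - \frac{1149}{7}$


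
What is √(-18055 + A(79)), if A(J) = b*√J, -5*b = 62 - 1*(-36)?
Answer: √(-451375 - 490*√79)/5 ≈ 135.02*I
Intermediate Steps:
b = -98/5 (b = -(62 - 1*(-36))/5 = -(62 + 36)/5 = -⅕*98 = -98/5 ≈ -19.600)
A(J) = -98*√J/5
√(-18055 + A(79)) = √(-18055 - 98*√79/5)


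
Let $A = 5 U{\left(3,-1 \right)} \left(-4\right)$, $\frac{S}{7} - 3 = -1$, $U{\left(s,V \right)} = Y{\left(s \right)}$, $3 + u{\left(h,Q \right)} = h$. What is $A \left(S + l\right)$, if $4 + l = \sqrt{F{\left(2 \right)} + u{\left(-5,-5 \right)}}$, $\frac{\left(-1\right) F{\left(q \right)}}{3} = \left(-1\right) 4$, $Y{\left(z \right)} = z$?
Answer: $-720$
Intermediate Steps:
$F{\left(q \right)} = 12$ ($F{\left(q \right)} = - 3 \left(\left(-1\right) 4\right) = \left(-3\right) \left(-4\right) = 12$)
$u{\left(h,Q \right)} = -3 + h$
$U{\left(s,V \right)} = s$
$S = 14$ ($S = 21 + 7 \left(-1\right) = 21 - 7 = 14$)
$l = -2$ ($l = -4 + \sqrt{12 - 8} = -4 + \sqrt{4} = -4 + 2 = -2$)
$A = -60$ ($A = 5 \cdot 3 \left(-4\right) = 5 \left(-12\right) = -60$)
$A \left(S + l\right) = - 60 \left(14 - 2\right) = \left(-60\right) 12 = -720$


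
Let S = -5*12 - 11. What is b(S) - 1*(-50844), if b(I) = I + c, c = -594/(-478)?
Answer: 12135044/239 ≈ 50774.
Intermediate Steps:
c = 297/239 (c = -594*(-1/478) = 297/239 ≈ 1.2427)
S = -71 (S = -60 - 11 = -71)
b(I) = 297/239 + I (b(I) = I + 297/239 = 297/239 + I)
b(S) - 1*(-50844) = (297/239 - 71) - 1*(-50844) = -16672/239 + 50844 = 12135044/239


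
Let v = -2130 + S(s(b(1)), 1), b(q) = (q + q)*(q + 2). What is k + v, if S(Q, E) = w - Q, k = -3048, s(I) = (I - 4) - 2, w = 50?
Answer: -5128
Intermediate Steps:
b(q) = 2*q*(2 + q) (b(q) = (2*q)*(2 + q) = 2*q*(2 + q))
s(I) = -6 + I (s(I) = (-4 + I) - 2 = -6 + I)
S(Q, E) = 50 - Q
v = -2080 (v = -2130 + (50 - (-6 + 2*1*(2 + 1))) = -2130 + (50 - (-6 + 2*1*3)) = -2130 + (50 - (-6 + 6)) = -2130 + (50 - 1*0) = -2130 + (50 + 0) = -2130 + 50 = -2080)
k + v = -3048 - 2080 = -5128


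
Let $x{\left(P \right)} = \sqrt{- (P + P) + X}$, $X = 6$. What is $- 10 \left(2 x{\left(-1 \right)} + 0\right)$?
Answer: $- 40 \sqrt{2} \approx -56.569$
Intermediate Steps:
$x{\left(P \right)} = \sqrt{6 - 2 P}$ ($x{\left(P \right)} = \sqrt{- (P + P) + 6} = \sqrt{- 2 P + 6} = \sqrt{6 - 2 P}$)
$- 10 \left(2 x{\left(-1 \right)} + 0\right) = - 10 \left(2 \sqrt{6 - -2} + 0\right) = - 10 \left(2 \sqrt{6 + 2} + 0\right) = - 10 \left(2 \sqrt{8} + 0\right) = - 10 \left(2 \cdot 2 \sqrt{2} + 0\right) = - 10 \left(4 \sqrt{2} + 0\right) = - 10 \cdot 4 \sqrt{2} = - 40 \sqrt{2}$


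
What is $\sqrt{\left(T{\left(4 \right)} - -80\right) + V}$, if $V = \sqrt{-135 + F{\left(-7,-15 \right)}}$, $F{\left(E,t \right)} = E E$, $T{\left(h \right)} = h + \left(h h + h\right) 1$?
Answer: $\sqrt{104 + i \sqrt{86}} \approx 10.208 + 0.45423 i$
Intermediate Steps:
$T{\left(h \right)} = h^{2} + 2 h$ ($T{\left(h \right)} = h + \left(h^{2} + h\right) 1 = h + \left(h + h^{2}\right) 1 = h + \left(h + h^{2}\right) = h^{2} + 2 h$)
$F{\left(E,t \right)} = E^{2}$
$V = i \sqrt{86}$ ($V = \sqrt{-135 + \left(-7\right)^{2}} = \sqrt{-135 + 49} = \sqrt{-86} = i \sqrt{86} \approx 9.2736 i$)
$\sqrt{\left(T{\left(4 \right)} - -80\right) + V} = \sqrt{\left(4 \left(2 + 4\right) - -80\right) + i \sqrt{86}} = \sqrt{\left(4 \cdot 6 + 80\right) + i \sqrt{86}} = \sqrt{\left(24 + 80\right) + i \sqrt{86}} = \sqrt{104 + i \sqrt{86}}$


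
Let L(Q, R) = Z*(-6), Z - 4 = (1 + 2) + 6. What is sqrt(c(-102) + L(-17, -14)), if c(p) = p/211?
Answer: 12*I*sqrt(24265)/211 ≈ 8.8591*I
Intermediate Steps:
c(p) = p/211 (c(p) = p*(1/211) = p/211)
Z = 13 (Z = 4 + ((1 + 2) + 6) = 4 + (3 + 6) = 4 + 9 = 13)
L(Q, R) = -78 (L(Q, R) = 13*(-6) = -78)
sqrt(c(-102) + L(-17, -14)) = sqrt((1/211)*(-102) - 78) = sqrt(-102/211 - 78) = sqrt(-16560/211) = 12*I*sqrt(24265)/211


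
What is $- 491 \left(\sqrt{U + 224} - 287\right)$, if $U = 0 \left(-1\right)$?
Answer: $140917 - 1964 \sqrt{14} \approx 1.3357 \cdot 10^{5}$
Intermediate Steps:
$U = 0$
$- 491 \left(\sqrt{U + 224} - 287\right) = - 491 \left(\sqrt{0 + 224} - 287\right) = - 491 \left(\sqrt{224} - 287\right) = - 491 \left(4 \sqrt{14} - 287\right) = - 491 \left(-287 + 4 \sqrt{14}\right) = 140917 - 1964 \sqrt{14}$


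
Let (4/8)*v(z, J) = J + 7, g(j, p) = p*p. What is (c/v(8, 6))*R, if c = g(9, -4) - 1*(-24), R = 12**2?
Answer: 2880/13 ≈ 221.54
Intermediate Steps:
g(j, p) = p**2
v(z, J) = 14 + 2*J (v(z, J) = 2*(J + 7) = 2*(7 + J) = 14 + 2*J)
R = 144
c = 40 (c = (-4)**2 - 1*(-24) = 16 + 24 = 40)
(c/v(8, 6))*R = (40/(14 + 2*6))*144 = (40/(14 + 12))*144 = (40/26)*144 = (40*(1/26))*144 = (20/13)*144 = 2880/13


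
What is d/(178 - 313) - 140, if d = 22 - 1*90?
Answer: -18832/135 ≈ -139.50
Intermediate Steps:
d = -68 (d = 22 - 90 = -68)
d/(178 - 313) - 140 = -68/(178 - 313) - 140 = -68/(-135) - 140 = -68*(-1/135) - 140 = 68/135 - 140 = -18832/135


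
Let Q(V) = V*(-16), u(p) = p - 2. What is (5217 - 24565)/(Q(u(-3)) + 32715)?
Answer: -2764/4685 ≈ -0.58997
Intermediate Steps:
u(p) = -2 + p
Q(V) = -16*V
(5217 - 24565)/(Q(u(-3)) + 32715) = (5217 - 24565)/(-16*(-2 - 3) + 32715) = -19348/(-16*(-5) + 32715) = -19348/(80 + 32715) = -19348/32795 = -19348*1/32795 = -2764/4685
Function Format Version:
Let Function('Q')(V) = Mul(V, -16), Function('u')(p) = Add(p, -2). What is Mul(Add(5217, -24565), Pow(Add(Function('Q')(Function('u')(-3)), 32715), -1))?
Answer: Rational(-2764, 4685) ≈ -0.58997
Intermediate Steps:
Function('u')(p) = Add(-2, p)
Function('Q')(V) = Mul(-16, V)
Mul(Add(5217, -24565), Pow(Add(Function('Q')(Function('u')(-3)), 32715), -1)) = Mul(Add(5217, -24565), Pow(Add(Mul(-16, Add(-2, -3)), 32715), -1)) = Mul(-19348, Pow(Add(Mul(-16, -5), 32715), -1)) = Mul(-19348, Pow(Add(80, 32715), -1)) = Mul(-19348, Pow(32795, -1)) = Mul(-19348, Rational(1, 32795)) = Rational(-2764, 4685)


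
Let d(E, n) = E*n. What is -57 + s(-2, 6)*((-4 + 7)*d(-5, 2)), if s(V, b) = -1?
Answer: -27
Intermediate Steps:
-57 + s(-2, 6)*((-4 + 7)*d(-5, 2)) = -57 - (-4 + 7)*(-5*2) = -57 - 3*(-10) = -57 - 1*(-30) = -57 + 30 = -27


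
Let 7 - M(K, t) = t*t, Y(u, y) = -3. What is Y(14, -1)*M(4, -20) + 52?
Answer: 1231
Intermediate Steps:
M(K, t) = 7 - t**2 (M(K, t) = 7 - t*t = 7 - t**2)
Y(14, -1)*M(4, -20) + 52 = -3*(7 - 1*(-20)**2) + 52 = -3*(7 - 1*400) + 52 = -3*(7 - 400) + 52 = -3*(-393) + 52 = 1179 + 52 = 1231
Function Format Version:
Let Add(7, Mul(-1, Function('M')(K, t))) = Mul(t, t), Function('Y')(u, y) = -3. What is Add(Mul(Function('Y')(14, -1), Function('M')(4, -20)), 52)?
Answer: 1231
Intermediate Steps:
Function('M')(K, t) = Add(7, Mul(-1, Pow(t, 2))) (Function('M')(K, t) = Add(7, Mul(-1, Mul(t, t))) = Add(7, Mul(-1, Pow(t, 2))))
Add(Mul(Function('Y')(14, -1), Function('M')(4, -20)), 52) = Add(Mul(-3, Add(7, Mul(-1, Pow(-20, 2)))), 52) = Add(Mul(-3, Add(7, Mul(-1, 400))), 52) = Add(Mul(-3, Add(7, -400)), 52) = Add(Mul(-3, -393), 52) = Add(1179, 52) = 1231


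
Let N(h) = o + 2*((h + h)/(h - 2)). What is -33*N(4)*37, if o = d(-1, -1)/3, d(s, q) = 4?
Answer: -11396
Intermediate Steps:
o = 4/3 ≈ 1.3333
N(h) = 4/3 + 4*h/(-2 + h) (N(h) = 4/3 + 2*((h + h)/(h - 2)) = 4/3 + 2*((2*h)/(-2 + h)) = 4/3 + 2*(2*h/(-2 + h)) = 4/3 + 4*h/(-2 + h))
-33*N(4)*37 = -88*(-1 + 2*4)/(-2 + 4)*37 = -88*(-1 + 8)/2*37 = -88*7/2*37 = -33*28/3*37 = -308*37 = -11396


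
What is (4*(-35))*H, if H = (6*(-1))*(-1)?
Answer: -840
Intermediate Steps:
H = 6 (H = -6*(-1) = 6)
(4*(-35))*H = (4*(-35))*6 = -140*6 = -840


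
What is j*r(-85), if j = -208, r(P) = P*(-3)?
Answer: -53040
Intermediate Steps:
r(P) = -3*P
j*r(-85) = -(-624)*(-85) = -208*255 = -53040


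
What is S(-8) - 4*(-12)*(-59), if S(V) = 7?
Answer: -2825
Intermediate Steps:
S(-8) - 4*(-12)*(-59) = 7 - 4*(-12)*(-59) = 7 + 48*(-59) = 7 - 2832 = -2825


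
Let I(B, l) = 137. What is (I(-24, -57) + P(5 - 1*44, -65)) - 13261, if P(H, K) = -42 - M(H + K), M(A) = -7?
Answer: -13159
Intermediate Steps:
P(H, K) = -35 (P(H, K) = -42 - 1*(-7) = -42 + 7 = -35)
(I(-24, -57) + P(5 - 1*44, -65)) - 13261 = (137 - 35) - 13261 = 102 - 13261 = -13159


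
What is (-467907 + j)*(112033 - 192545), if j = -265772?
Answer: 59069963648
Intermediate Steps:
(-467907 + j)*(112033 - 192545) = (-467907 - 265772)*(112033 - 192545) = -733679*(-80512) = 59069963648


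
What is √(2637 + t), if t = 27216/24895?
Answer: 3*√181665262805/24895 ≈ 51.362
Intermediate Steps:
t = 27216/24895 (t = 27216*(1/24895) = 27216/24895 ≈ 1.0932)
√(2637 + t) = √(2637 + 27216/24895) = √(65675331/24895) = 3*√181665262805/24895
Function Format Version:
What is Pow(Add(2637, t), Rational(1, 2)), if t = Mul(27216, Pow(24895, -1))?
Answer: Mul(Rational(3, 24895), Pow(181665262805, Rational(1, 2))) ≈ 51.362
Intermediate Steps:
t = Rational(27216, 24895) (t = Mul(27216, Rational(1, 24895)) = Rational(27216, 24895) ≈ 1.0932)
Pow(Add(2637, t), Rational(1, 2)) = Pow(Add(2637, Rational(27216, 24895)), Rational(1, 2)) = Pow(Rational(65675331, 24895), Rational(1, 2)) = Mul(Rational(3, 24895), Pow(181665262805, Rational(1, 2)))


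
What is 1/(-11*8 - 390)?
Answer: -1/478 ≈ -0.0020920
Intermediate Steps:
1/(-11*8 - 390) = 1/(-88 - 390) = 1/(-478) = -1/478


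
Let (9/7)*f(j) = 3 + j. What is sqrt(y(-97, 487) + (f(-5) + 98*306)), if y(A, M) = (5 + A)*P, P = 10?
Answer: sqrt(261598)/3 ≈ 170.49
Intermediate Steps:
y(A, M) = 50 + 10*A (y(A, M) = (5 + A)*10 = 50 + 10*A)
f(j) = 7/3 + 7*j/9 (f(j) = 7*(3 + j)/9 = 7/3 + 7*j/9)
sqrt(y(-97, 487) + (f(-5) + 98*306)) = sqrt((50 + 10*(-97)) + ((7/3 + (7/9)*(-5)) + 98*306)) = sqrt((50 - 970) + ((7/3 - 35/9) + 29988)) = sqrt(-920 + (-14/9 + 29988)) = sqrt(-920 + 269878/9) = sqrt(261598/9) = sqrt(261598)/3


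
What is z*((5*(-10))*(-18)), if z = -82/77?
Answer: -73800/77 ≈ -958.44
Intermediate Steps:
z = -82/77 (z = -82*1/77 = -82/77 ≈ -1.0649)
z*((5*(-10))*(-18)) = -82*5*(-10)*(-18)/77 = -(-4100)*(-18)/77 = -82/77*900 = -73800/77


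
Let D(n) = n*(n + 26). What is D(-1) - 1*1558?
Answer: -1583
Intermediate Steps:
D(n) = n*(26 + n)
D(-1) - 1*1558 = -(26 - 1) - 1*1558 = -1*25 - 1558 = -25 - 1558 = -1583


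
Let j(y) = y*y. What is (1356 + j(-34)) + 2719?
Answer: 5231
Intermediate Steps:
j(y) = y²
(1356 + j(-34)) + 2719 = (1356 + (-34)²) + 2719 = (1356 + 1156) + 2719 = 2512 + 2719 = 5231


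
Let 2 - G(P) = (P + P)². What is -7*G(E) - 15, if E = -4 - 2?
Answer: 979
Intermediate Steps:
E = -6
G(P) = 2 - 4*P² (G(P) = 2 - (P + P)² = 2 - (2*P)² = 2 - 4*P²)
-7*G(E) - 15 = -7*(2 - 4*(-6)²) - 15 = -7*(2 - 4*36) - 15 = -7*(2 - 144) - 15 = -7*(-142) - 15 = 994 - 15 = 979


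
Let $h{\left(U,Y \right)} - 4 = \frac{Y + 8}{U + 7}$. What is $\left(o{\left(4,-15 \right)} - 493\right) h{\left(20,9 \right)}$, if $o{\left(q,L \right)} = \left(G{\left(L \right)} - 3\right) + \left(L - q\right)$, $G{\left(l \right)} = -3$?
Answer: $- \frac{64750}{27} \approx -2398.1$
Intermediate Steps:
$h{\left(U,Y \right)} = 4 + \frac{8 + Y}{7 + U}$ ($h{\left(U,Y \right)} = 4 + \frac{Y + 8}{U + 7} = 4 + \frac{8 + Y}{7 + U}$)
$o{\left(q,L \right)} = -6 + L - q$ ($o{\left(q,L \right)} = \left(-3 - 3\right) + \left(L - q\right) = -6 + \left(L - q\right) = -6 + L - q$)
$\left(o{\left(4,-15 \right)} - 493\right) h{\left(20,9 \right)} = \left(\left(-6 - 15 - 4\right) - 493\right) \frac{36 + 9 + 4 \cdot 20}{7 + 20} = \left(\left(-6 - 15 - 4\right) - 493\right) \frac{36 + 9 + 80}{27} = \left(-25 - 493\right) \frac{1}{27} \cdot 125 = \left(-518\right) \frac{125}{27} = - \frac{64750}{27}$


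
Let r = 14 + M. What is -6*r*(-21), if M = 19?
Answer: 4158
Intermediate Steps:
r = 33 (r = 14 + 19 = 33)
-6*r*(-21) = -6*33*(-21) = -198*(-21) = 4158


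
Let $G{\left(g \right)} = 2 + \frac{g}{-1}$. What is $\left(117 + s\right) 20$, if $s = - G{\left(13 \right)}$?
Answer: $2560$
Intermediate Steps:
$G{\left(g \right)} = 2 - g$ ($G{\left(g \right)} = 2 + g \left(-1\right) = 2 - g$)
$s = 11$ ($s = - (2 - 13) = \left(-1\right) \left(-11\right) = 11$)
$\left(117 + s\right) 20 = \left(117 + 11\right) 20 = 128 \cdot 20 = 2560$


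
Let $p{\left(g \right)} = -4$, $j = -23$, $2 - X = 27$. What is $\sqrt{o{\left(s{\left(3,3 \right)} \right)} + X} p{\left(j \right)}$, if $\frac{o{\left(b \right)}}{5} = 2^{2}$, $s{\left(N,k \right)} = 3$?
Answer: $- 4 i \sqrt{5} \approx - 8.9443 i$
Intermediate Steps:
$X = -25$ ($X = 2 - 27 = -25$)
$o{\left(b \right)} = 20$ ($o{\left(b \right)} = 5 \cdot 2^{2} = 5 \cdot 4 = 20$)
$\sqrt{o{\left(s{\left(3,3 \right)} \right)} + X} p{\left(j \right)} = \sqrt{20 - 25} \left(-4\right) = \sqrt{-5} \left(-4\right) = i \sqrt{5} \left(-4\right) = - 4 i \sqrt{5}$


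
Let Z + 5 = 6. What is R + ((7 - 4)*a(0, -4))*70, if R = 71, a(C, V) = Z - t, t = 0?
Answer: 281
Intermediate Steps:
Z = 1 (Z = -5 + 6 = 1)
a(C, V) = 1 (a(C, V) = 1 - 1*0 = 1 + 0 = 1)
R + ((7 - 4)*a(0, -4))*70 = 71 + ((7 - 4)*1)*70 = 71 + (3*1)*70 = 71 + 3*70 = 71 + 210 = 281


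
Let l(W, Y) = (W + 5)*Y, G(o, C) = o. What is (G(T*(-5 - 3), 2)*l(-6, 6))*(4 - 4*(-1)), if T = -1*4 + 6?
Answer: 768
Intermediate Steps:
T = 2 (T = -4 + 6 = 2)
l(W, Y) = Y*(5 + W) (l(W, Y) = (5 + W)*Y = Y*(5 + W))
(G(T*(-5 - 3), 2)*l(-6, 6))*(4 - 4*(-1)) = ((2*(-5 - 3))*(6*(5 - 6)))*(4 - 4*(-1)) = ((2*(-8))*(6*(-1)))*(4 + 4) = -16*(-6)*8 = 96*8 = 768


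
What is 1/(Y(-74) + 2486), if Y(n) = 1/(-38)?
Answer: 38/94467 ≈ 0.00040226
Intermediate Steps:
Y(n) = -1/38
1/(Y(-74) + 2486) = 1/(-1/38 + 2486) = 1/(94467/38) = 38/94467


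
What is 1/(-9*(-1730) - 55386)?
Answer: -1/39816 ≈ -2.5116e-5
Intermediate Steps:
1/(-9*(-1730) - 55386) = 1/(15570 - 55386) = 1/(-39816) = -1/39816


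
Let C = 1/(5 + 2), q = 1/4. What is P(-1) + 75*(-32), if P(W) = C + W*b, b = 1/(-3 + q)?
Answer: -184761/77 ≈ -2399.5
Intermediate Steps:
q = ¼ ≈ 0.25000
C = ⅐ (C = 1/7 = ⅐ ≈ 0.14286)
b = -4/11 (b = 1/(-3 + ¼) = 1/(-11/4) = -4/11 ≈ -0.36364)
P(W) = ⅐ - 4*W/11 (P(W) = ⅐ + W*(-4/11) = ⅐ - 4*W/11)
P(-1) + 75*(-32) = (⅐ - 4/11*(-1)) + 75*(-32) = (⅐ + 4/11) - 2400 = 39/77 - 2400 = -184761/77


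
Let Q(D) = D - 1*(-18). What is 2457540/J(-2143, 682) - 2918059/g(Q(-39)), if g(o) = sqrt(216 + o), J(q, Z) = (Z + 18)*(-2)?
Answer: -122877/70 - 2918059*sqrt(195)/195 ≈ -2.1072e+5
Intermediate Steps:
Q(D) = 18 + D (Q(D) = D + 18 = 18 + D)
J(q, Z) = -36 - 2*Z (J(q, Z) = (18 + Z)*(-2) = -36 - 2*Z)
2457540/J(-2143, 682) - 2918059/g(Q(-39)) = 2457540/(-36 - 2*682) - 2918059/sqrt(216 + (18 - 39)) = 2457540/(-36 - 1364) - 2918059/sqrt(216 - 21) = 2457540/(-1400) - 2918059*sqrt(195)/195 = 2457540*(-1/1400) - 2918059*sqrt(195)/195 = -122877/70 - 2918059*sqrt(195)/195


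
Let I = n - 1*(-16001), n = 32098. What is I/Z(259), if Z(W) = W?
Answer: 48099/259 ≈ 185.71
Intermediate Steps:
I = 48099 (I = 32098 - 1*(-16001) = 32098 + 16001 = 48099)
I/Z(259) = 48099/259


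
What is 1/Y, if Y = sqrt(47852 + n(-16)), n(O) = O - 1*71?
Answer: sqrt(47765)/47765 ≈ 0.0045756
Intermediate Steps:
n(O) = -71 + O (n(O) = O - 71 = -71 + O)
Y = sqrt(47765) (Y = sqrt(47852 + (-71 - 16)) = sqrt(47852 - 87) = sqrt(47765) ≈ 218.55)
1/Y = 1/(sqrt(47765)) = sqrt(47765)/47765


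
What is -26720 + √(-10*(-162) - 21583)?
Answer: -26720 + I*√19963 ≈ -26720.0 + 141.29*I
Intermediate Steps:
-26720 + √(-10*(-162) - 21583) = -26720 + √(1620 - 21583) = -26720 + √(-19963) = -26720 + I*√19963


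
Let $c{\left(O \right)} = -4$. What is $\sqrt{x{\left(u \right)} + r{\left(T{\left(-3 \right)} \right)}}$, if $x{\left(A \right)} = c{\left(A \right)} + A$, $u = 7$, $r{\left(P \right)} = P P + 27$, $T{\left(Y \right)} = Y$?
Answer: $\sqrt{39} \approx 6.245$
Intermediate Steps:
$r{\left(P \right)} = 27 + P^{2}$ ($r{\left(P \right)} = P^{2} + 27 = 27 + P^{2}$)
$x{\left(A \right)} = -4 + A$
$\sqrt{x{\left(u \right)} + r{\left(T{\left(-3 \right)} \right)}} = \sqrt{\left(-4 + 7\right) + \left(27 + \left(-3\right)^{2}\right)} = \sqrt{3 + \left(27 + 9\right)} = \sqrt{3 + 36} = \sqrt{39}$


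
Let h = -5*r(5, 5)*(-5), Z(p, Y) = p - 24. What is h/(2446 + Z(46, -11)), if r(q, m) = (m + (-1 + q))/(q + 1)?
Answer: 75/4936 ≈ 0.015194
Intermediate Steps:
r(q, m) = (-1 + m + q)/(1 + q)
Z(p, Y) = -24 + p
h = 75/2 (h = -5*(-1 + 5 + 5)/(1 + 5)*(-5) = -5*9/6*(-5) = -5*3/2*(-5) = -15/2*(-5) = 75/2 ≈ 37.500)
h/(2446 + Z(46, -11)) = (75/2)/(2446 + (-24 + 46)) = (75/2)/(2446 + 22) = (75/2)/2468 = (1/2468)*(75/2) = 75/4936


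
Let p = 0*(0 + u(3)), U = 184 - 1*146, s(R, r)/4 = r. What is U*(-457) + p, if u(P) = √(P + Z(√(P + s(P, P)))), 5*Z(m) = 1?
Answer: -17366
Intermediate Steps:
s(R, r) = 4*r
U = 38 (U = 184 - 146 = 38)
Z(m) = ⅕ (Z(m) = (⅕)*1 = ⅕)
u(P) = √(⅕ + P) (u(P) = √(P + ⅕) = √(⅕ + P))
p = 0 (p = 0*(0 + √(5 + 25*3)/5) = 0*(0 + √(5 + 75)/5) = 0*(0 + √80/5) = 0*(0 + (4*√5)/5) = 0*(0 + 4*√5/5) = 0*(4*√5/5) = 0)
U*(-457) + p = 38*(-457) + 0 = -17366 + 0 = -17366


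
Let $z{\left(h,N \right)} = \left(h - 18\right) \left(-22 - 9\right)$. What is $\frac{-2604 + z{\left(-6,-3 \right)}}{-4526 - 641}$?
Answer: $\frac{1860}{5167} \approx 0.35998$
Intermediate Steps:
$z{\left(h,N \right)} = 558 - 31 h$ ($z{\left(h,N \right)} = \left(-18 + h\right) \left(-31\right) = 558 - 31 h$)
$\frac{-2604 + z{\left(-6,-3 \right)}}{-4526 - 641} = \frac{-2604 + \left(558 - -186\right)}{-4526 - 641} = \frac{-2604 + \left(558 + 186\right)}{-5167} = \left(-2604 + 744\right) \left(- \frac{1}{5167}\right) = \left(-1860\right) \left(- \frac{1}{5167}\right) = \frac{1860}{5167}$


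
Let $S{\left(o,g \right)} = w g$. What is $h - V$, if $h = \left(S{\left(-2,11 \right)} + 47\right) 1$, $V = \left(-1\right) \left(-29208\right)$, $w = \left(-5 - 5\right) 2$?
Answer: $-29381$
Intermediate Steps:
$w = -20$ ($w = \left(-10\right) 2 = -20$)
$S{\left(o,g \right)} = - 20 g$
$V = 29208$
$h = -173$ ($h = \left(\left(-20\right) 11 + 47\right) 1 = \left(-220 + 47\right) 1 = \left(-173\right) 1 = -173$)
$h - V = -173 - 29208 = -29381$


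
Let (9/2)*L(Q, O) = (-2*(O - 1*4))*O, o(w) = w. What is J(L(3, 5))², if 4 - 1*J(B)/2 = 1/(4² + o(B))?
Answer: 237169/3844 ≈ 61.698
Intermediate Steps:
L(Q, O) = 2*O*(8 - 2*O)/9 (L(Q, O) = 2*((-2*(O - 1*4))*O)/9 = 2*((-2*(O - 4))*O)/9 = 2*((-2*(-4 + O))*O)/9 = 2*((8 - 2*O)*O)/9 = 2*(O*(8 - 2*O))/9 = 2*O*(8 - 2*O)/9)
J(B) = 8 - 2/(16 + B) (J(B) = 8 - 2/(4² + B) = 8 - 2/(16 + B))
J(L(3, 5))² = (2*(63 + 4*((4/9)*5*(4 - 1*5)))/(16 + (4/9)*5*(4 - 1*5)))² = (2*(63 + 4*((4/9)*5*(4 - 5)))/(16 + (4/9)*5*(4 - 5)))² = (2*(63 + 4*((4/9)*5*(-1)))/(16 + (4/9)*5*(-1)))² = (2*(63 + 4*(-20/9))/(16 - 20/9))² = (2*(63 - 80/9)/(124/9))² = (2*(9/124)*(487/9))² = (487/62)² = 237169/3844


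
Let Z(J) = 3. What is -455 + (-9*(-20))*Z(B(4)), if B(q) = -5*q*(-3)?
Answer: 85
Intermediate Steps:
B(q) = 15*q
-455 + (-9*(-20))*Z(B(4)) = -455 - 9*(-20)*3 = -455 + 180*3 = -455 + 540 = 85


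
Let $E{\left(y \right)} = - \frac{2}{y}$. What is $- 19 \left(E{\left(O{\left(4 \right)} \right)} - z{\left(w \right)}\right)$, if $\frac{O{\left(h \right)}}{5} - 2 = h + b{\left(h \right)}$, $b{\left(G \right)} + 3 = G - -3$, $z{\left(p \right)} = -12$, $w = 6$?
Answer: $- \frac{5681}{25} \approx -227.24$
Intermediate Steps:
$b{\left(G \right)} = G$ ($b{\left(G \right)} = -3 + \left(G - -3\right) = -3 + \left(G + 3\right) = -3 + \left(3 + G\right) = G$)
$O{\left(h \right)} = 10 + 10 h$ ($O{\left(h \right)} = 10 + 5 \left(h + h\right) = 10 + 5 \cdot 2 h = 10 + 10 h$)
$- 19 \left(E{\left(O{\left(4 \right)} \right)} - z{\left(w \right)}\right) = - 19 \left(- \frac{2}{10 + 10 \cdot 4} - -12\right) = - 19 \left(- \frac{2}{10 + 40} + 12\right) = - 19 \left(- \frac{2}{50} + 12\right) = - 19 \left(\left(-2\right) \frac{1}{50} + 12\right) = - 19 \left(- \frac{1}{25} + 12\right) = \left(-19\right) \frac{299}{25} = - \frac{5681}{25}$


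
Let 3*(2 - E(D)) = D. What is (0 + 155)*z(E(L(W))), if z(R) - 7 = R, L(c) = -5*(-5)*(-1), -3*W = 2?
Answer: 8060/3 ≈ 2686.7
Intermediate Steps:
W = -⅔ (W = -⅓*2 = -⅔ ≈ -0.66667)
L(c) = -25 (L(c) = 25*(-1) = -25)
E(D) = 2 - D/3
z(R) = 7 + R
(0 + 155)*z(E(L(W))) = (0 + 155)*(7 + (2 - ⅓*(-25))) = 155*(7 + (2 + 25/3)) = 155*(7 + 31/3) = 155*(52/3) = 8060/3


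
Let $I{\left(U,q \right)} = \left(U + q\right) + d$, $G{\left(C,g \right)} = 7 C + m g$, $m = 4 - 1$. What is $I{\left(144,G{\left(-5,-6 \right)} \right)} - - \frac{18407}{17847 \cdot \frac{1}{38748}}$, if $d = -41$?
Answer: $\frac{238042262}{5949} \approx 40014.0$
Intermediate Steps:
$m = 3$ ($m = 4 - 1 = 3$)
$G{\left(C,g \right)} = 3 g + 7 C$ ($G{\left(C,g \right)} = 7 C + 3 g = 3 g + 7 C$)
$I{\left(U,q \right)} = -41 + U + q$ ($I{\left(U,q \right)} = \left(U + q\right) - 41 = -41 + U + q$)
$I{\left(144,G{\left(-5,-6 \right)} \right)} - - \frac{18407}{17847 \cdot \frac{1}{38748}} = \left(-41 + 144 + \left(3 \left(-6\right) + 7 \left(-5\right)\right)\right) - - \frac{18407}{17847 \cdot \frac{1}{38748}} = \left(-41 + 144 - 53\right) - - \frac{18407}{17847 \cdot \frac{1}{38748}} = \left(-41 + 144 - 53\right) - - \frac{18407}{\frac{5949}{12916}} = 50 - \left(-18407\right) \frac{12916}{5949} = 50 - - \frac{237744812}{5949} = 50 + \frac{237744812}{5949} = \frac{238042262}{5949}$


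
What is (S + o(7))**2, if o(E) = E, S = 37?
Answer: 1936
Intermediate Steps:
(S + o(7))**2 = (37 + 7)**2 = 44**2 = 1936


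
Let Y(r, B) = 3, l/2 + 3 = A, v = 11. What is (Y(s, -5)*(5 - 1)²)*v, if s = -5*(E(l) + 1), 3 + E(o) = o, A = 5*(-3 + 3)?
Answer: 528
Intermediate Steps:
A = 0 (A = 5*0 = 0)
l = -6 (l = -6 + 2*0 = -6 + 0 = -6)
E(o) = -3 + o
s = 40 (s = -5*((-3 - 6) + 1) = -5*(-9 + 1) = -5*(-8) = 40)
(Y(s, -5)*(5 - 1)²)*v = (3*(5 - 1)²)*11 = (3*4²)*11 = (3*16)*11 = 48*11 = 528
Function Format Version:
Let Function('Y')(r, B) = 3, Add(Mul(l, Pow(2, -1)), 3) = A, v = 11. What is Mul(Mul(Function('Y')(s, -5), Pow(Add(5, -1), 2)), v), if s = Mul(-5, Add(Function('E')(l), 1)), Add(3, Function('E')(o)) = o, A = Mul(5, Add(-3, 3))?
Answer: 528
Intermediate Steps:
A = 0 (A = Mul(5, 0) = 0)
l = -6 (l = Add(-6, Mul(2, 0)) = Add(-6, 0) = -6)
Function('E')(o) = Add(-3, o)
s = 40 (s = Mul(-5, Add(Add(-3, -6), 1)) = Mul(-5, Add(-9, 1)) = Mul(-5, -8) = 40)
Mul(Mul(Function('Y')(s, -5), Pow(Add(5, -1), 2)), v) = Mul(Mul(3, Pow(Add(5, -1), 2)), 11) = Mul(Mul(3, Pow(4, 2)), 11) = Mul(Mul(3, 16), 11) = Mul(48, 11) = 528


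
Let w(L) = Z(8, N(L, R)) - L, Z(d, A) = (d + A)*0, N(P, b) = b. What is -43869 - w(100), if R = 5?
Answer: -43769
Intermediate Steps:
Z(d, A) = 0 (Z(d, A) = (A + d)*0 = 0)
w(L) = -L (w(L) = 0 - L = -L)
-43869 - w(100) = -43869 - (-1)*100 = -43869 - 1*(-100) = -43869 + 100 = -43769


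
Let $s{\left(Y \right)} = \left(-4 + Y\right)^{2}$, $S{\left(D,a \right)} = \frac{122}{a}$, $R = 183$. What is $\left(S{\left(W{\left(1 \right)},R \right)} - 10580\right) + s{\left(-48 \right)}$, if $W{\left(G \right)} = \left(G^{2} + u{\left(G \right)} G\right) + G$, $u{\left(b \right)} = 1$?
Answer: $- \frac{23626}{3} \approx -7875.3$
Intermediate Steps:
$W{\left(G \right)} = G^{2} + 2 G$ ($W{\left(G \right)} = \left(G^{2} + 1 G\right) + G = \left(G^{2} + G\right) + G = \left(G + G^{2}\right) + G = G^{2} + 2 G$)
$\left(S{\left(W{\left(1 \right)},R \right)} - 10580\right) + s{\left(-48 \right)} = \left(\frac{122}{183} - 10580\right) + \left(-4 - 48\right)^{2} = \left(122 \cdot \frac{1}{183} - 10580\right) + \left(-52\right)^{2} = \left(\frac{2}{3} - 10580\right) + 2704 = - \frac{31738}{3} + 2704 = - \frac{23626}{3}$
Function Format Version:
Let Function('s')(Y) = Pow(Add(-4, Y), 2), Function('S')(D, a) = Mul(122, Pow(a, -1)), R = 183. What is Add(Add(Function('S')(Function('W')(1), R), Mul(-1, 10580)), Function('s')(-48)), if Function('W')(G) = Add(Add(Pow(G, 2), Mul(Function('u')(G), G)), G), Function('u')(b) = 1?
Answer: Rational(-23626, 3) ≈ -7875.3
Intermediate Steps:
Function('W')(G) = Add(Pow(G, 2), Mul(2, G)) (Function('W')(G) = Add(Add(Pow(G, 2), Mul(1, G)), G) = Add(Add(Pow(G, 2), G), G) = Add(Add(G, Pow(G, 2)), G) = Add(Pow(G, 2), Mul(2, G)))
Add(Add(Function('S')(Function('W')(1), R), Mul(-1, 10580)), Function('s')(-48)) = Add(Add(Mul(122, Pow(183, -1)), Mul(-1, 10580)), Pow(Add(-4, -48), 2)) = Add(Add(Mul(122, Rational(1, 183)), -10580), Pow(-52, 2)) = Add(Add(Rational(2, 3), -10580), 2704) = Add(Rational(-31738, 3), 2704) = Rational(-23626, 3)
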